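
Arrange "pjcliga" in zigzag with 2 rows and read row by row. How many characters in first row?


Zigzag "pjcliga" into 2 rows:
Placing characters:
  'p' => row 0
  'j' => row 1
  'c' => row 0
  'l' => row 1
  'i' => row 0
  'g' => row 1
  'a' => row 0
Rows:
  Row 0: "pcia"
  Row 1: "jlg"
First row length: 4

4


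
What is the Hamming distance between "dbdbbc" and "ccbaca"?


Comparing "dbdbbc" and "ccbaca" position by position:
  Position 0: 'd' vs 'c' => differ
  Position 1: 'b' vs 'c' => differ
  Position 2: 'd' vs 'b' => differ
  Position 3: 'b' vs 'a' => differ
  Position 4: 'b' vs 'c' => differ
  Position 5: 'c' vs 'a' => differ
Total differences (Hamming distance): 6

6


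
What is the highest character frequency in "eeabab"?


Input: eeabab
Character counts:
  'a': 2
  'b': 2
  'e': 2
Maximum frequency: 2

2


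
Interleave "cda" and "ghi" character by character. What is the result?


Interleaving "cda" and "ghi":
  Position 0: 'c' from first, 'g' from second => "cg"
  Position 1: 'd' from first, 'h' from second => "dh"
  Position 2: 'a' from first, 'i' from second => "ai"
Result: cgdhai

cgdhai


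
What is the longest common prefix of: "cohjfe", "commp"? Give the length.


Words: cohjfe, commp
  Position 0: all 'c' => match
  Position 1: all 'o' => match
  Position 2: ('h', 'm') => mismatch, stop
LCP = "co" (length 2)

2


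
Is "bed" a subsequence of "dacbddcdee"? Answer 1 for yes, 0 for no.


Check if "bed" is a subsequence of "dacbddcdee"
Greedy scan:
  Position 0 ('d'): no match needed
  Position 1 ('a'): no match needed
  Position 2 ('c'): no match needed
  Position 3 ('b'): matches sub[0] = 'b'
  Position 4 ('d'): no match needed
  Position 5 ('d'): no match needed
  Position 6 ('c'): no match needed
  Position 7 ('d'): no match needed
  Position 8 ('e'): matches sub[1] = 'e'
  Position 9 ('e'): no match needed
Only matched 2/3 characters => not a subsequence

0


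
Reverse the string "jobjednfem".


Input: jobjednfem
Reading characters right to left:
  Position 9: 'm'
  Position 8: 'e'
  Position 7: 'f'
  Position 6: 'n'
  Position 5: 'd'
  Position 4: 'e'
  Position 3: 'j'
  Position 2: 'b'
  Position 1: 'o'
  Position 0: 'j'
Reversed: mefndejboj

mefndejboj


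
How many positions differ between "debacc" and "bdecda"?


Comparing "debacc" and "bdecda" position by position:
  Position 0: 'd' vs 'b' => DIFFER
  Position 1: 'e' vs 'd' => DIFFER
  Position 2: 'b' vs 'e' => DIFFER
  Position 3: 'a' vs 'c' => DIFFER
  Position 4: 'c' vs 'd' => DIFFER
  Position 5: 'c' vs 'a' => DIFFER
Positions that differ: 6

6


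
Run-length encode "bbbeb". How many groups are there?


Input: bbbeb
Scanning for consecutive runs:
  Group 1: 'b' x 3 (positions 0-2)
  Group 2: 'e' x 1 (positions 3-3)
  Group 3: 'b' x 1 (positions 4-4)
Total groups: 3

3


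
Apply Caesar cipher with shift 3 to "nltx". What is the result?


Caesar cipher: shift "nltx" by 3
  'n' (pos 13) + 3 = pos 16 = 'q'
  'l' (pos 11) + 3 = pos 14 = 'o'
  't' (pos 19) + 3 = pos 22 = 'w'
  'x' (pos 23) + 3 = pos 0 = 'a'
Result: qowa

qowa


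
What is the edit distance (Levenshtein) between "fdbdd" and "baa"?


Computing edit distance: "fdbdd" -> "baa"
DP table:
           b    a    a
      0    1    2    3
  f   1    1    2    3
  d   2    2    2    3
  b   3    2    3    3
  d   4    3    3    4
  d   5    4    4    4
Edit distance = dp[5][3] = 4

4


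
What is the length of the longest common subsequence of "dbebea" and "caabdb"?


LCS of "dbebea" and "caabdb"
DP table:
           c    a    a    b    d    b
      0    0    0    0    0    0    0
  d   0    0    0    0    0    1    1
  b   0    0    0    0    1    1    2
  e   0    0    0    0    1    1    2
  b   0    0    0    0    1    1    2
  e   0    0    0    0    1    1    2
  a   0    0    1    1    1    1    2
LCS length = dp[6][6] = 2

2


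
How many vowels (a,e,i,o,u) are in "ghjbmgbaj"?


Input: ghjbmgbaj
Checking each character:
  'g' at position 0: consonant
  'h' at position 1: consonant
  'j' at position 2: consonant
  'b' at position 3: consonant
  'm' at position 4: consonant
  'g' at position 5: consonant
  'b' at position 6: consonant
  'a' at position 7: vowel (running total: 1)
  'j' at position 8: consonant
Total vowels: 1

1


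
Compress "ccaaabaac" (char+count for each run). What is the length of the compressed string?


Input: ccaaabaac
Runs:
  'c' x 2 => "c2"
  'a' x 3 => "a3"
  'b' x 1 => "b1"
  'a' x 2 => "a2"
  'c' x 1 => "c1"
Compressed: "c2a3b1a2c1"
Compressed length: 10

10


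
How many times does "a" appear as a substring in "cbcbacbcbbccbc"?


Searching for "a" in "cbcbacbcbbccbc"
Scanning each position:
  Position 0: "c" => no
  Position 1: "b" => no
  Position 2: "c" => no
  Position 3: "b" => no
  Position 4: "a" => MATCH
  Position 5: "c" => no
  Position 6: "b" => no
  Position 7: "c" => no
  Position 8: "b" => no
  Position 9: "b" => no
  Position 10: "c" => no
  Position 11: "c" => no
  Position 12: "b" => no
  Position 13: "c" => no
Total occurrences: 1

1


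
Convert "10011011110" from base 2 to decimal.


Input: "10011011110" in base 2
Positional expansion:
  Digit '1' (value 1) x 2^10 = 1024
  Digit '0' (value 0) x 2^9 = 0
  Digit '0' (value 0) x 2^8 = 0
  Digit '1' (value 1) x 2^7 = 128
  Digit '1' (value 1) x 2^6 = 64
  Digit '0' (value 0) x 2^5 = 0
  Digit '1' (value 1) x 2^4 = 16
  Digit '1' (value 1) x 2^3 = 8
  Digit '1' (value 1) x 2^2 = 4
  Digit '1' (value 1) x 2^1 = 2
  Digit '0' (value 0) x 2^0 = 0
Sum = 1246

1246


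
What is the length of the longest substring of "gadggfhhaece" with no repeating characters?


Input: "gadggfhhaece"
Sliding window (track last position of each char):
  Position 0 ('g'): window [0,0] length 1 -- new best
  Position 1 ('a'): window [0,1] length 2 -- new best
  Position 2 ('d'): window [0,2] length 3 -- new best
  Position 3 ('g'): repeat (last at 0), move window start to 1
  Position 3 ('g'): window [1,3] length 3
  Position 4 ('g'): repeat (last at 3), move window start to 4
  Position 4 ('g'): window [4,4] length 1
  Position 5 ('f'): window [4,5] length 2
  Position 6 ('h'): window [4,6] length 3
  Position 7 ('h'): repeat (last at 6), move window start to 7
  Position 7 ('h'): window [7,7] length 1
  Position 8 ('a'): window [7,8] length 2
  Position 9 ('e'): window [7,9] length 3
  Position 10 ('c'): window [7,10] length 4 -- new best
  Position 11 ('e'): repeat (last at 9), move window start to 10
  Position 11 ('e'): window [10,11] length 2
Longest substring with no repeats: "haec" with length 4

4


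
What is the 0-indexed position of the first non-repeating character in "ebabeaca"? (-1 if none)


Input: ebabeaca
Character frequencies:
  'a': 3
  'b': 2
  'c': 1
  'e': 2
Scanning left to right for freq == 1:
  Position 0 ('e'): freq=2, skip
  Position 1 ('b'): freq=2, skip
  Position 2 ('a'): freq=3, skip
  Position 3 ('b'): freq=2, skip
  Position 4 ('e'): freq=2, skip
  Position 5 ('a'): freq=3, skip
  Position 6 ('c'): unique! => answer = 6

6


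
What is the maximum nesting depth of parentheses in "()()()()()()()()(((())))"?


Input: "()()()()()()()()(((())))"
Tracking depth:
  Position 0 '(': depth becomes 1
  Position 1 ')': depth becomes 0
  Position 2 '(': depth becomes 1
  Position 3 ')': depth becomes 0
  Position 4 '(': depth becomes 1
  Position 5 ')': depth becomes 0
  Position 6 '(': depth becomes 1
  Position 7 ')': depth becomes 0
  Position 8 '(': depth becomes 1
  Position 9 ')': depth becomes 0
  Position 10 '(': depth becomes 1
  Position 11 ')': depth becomes 0
  Position 12 '(': depth becomes 1
  Position 13 ')': depth becomes 0
  Position 14 '(': depth becomes 1
  Position 15 ')': depth becomes 0
  Position 16 '(': depth becomes 1
  Position 17 '(': depth becomes 2
  Position 18 '(': depth becomes 3
  Position 19 '(': depth becomes 4
  Position 20 ')': depth becomes 3
  Position 21 ')': depth becomes 2
  Position 22 ')': depth becomes 1
  Position 23 ')': depth becomes 0
Maximum depth reached: 4

4


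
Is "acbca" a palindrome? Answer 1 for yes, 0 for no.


Input: acbca
Reversed: acbca
  Compare pos 0 ('a') with pos 4 ('a'): match
  Compare pos 1 ('c') with pos 3 ('c'): match
Result: palindrome

1


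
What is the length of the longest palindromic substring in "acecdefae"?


Input: "acecdefae"
Checking substrings for palindromes:
  [1:4] "cec" (len 3) => palindrome
Longest palindromic substring: "cec" with length 3

3


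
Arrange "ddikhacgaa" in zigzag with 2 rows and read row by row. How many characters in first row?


Zigzag "ddikhacgaa" into 2 rows:
Placing characters:
  'd' => row 0
  'd' => row 1
  'i' => row 0
  'k' => row 1
  'h' => row 0
  'a' => row 1
  'c' => row 0
  'g' => row 1
  'a' => row 0
  'a' => row 1
Rows:
  Row 0: "dihca"
  Row 1: "dkaga"
First row length: 5

5


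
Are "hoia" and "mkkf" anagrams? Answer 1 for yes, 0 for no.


Strings: "hoia", "mkkf"
Sorted first:  ahio
Sorted second: fkkm
Differ at position 0: 'a' vs 'f' => not anagrams

0


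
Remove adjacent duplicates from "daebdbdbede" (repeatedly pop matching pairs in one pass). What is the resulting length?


Input: daebdbdbede
Stack-based adjacent duplicate removal:
  Read 'd': push. Stack: d
  Read 'a': push. Stack: da
  Read 'e': push. Stack: dae
  Read 'b': push. Stack: daeb
  Read 'd': push. Stack: daebd
  Read 'b': push. Stack: daebdb
  Read 'd': push. Stack: daebdbd
  Read 'b': push. Stack: daebdbdb
  Read 'e': push. Stack: daebdbdbe
  Read 'd': push. Stack: daebdbdbed
  Read 'e': push. Stack: daebdbdbede
Final stack: "daebdbdbede" (length 11)

11


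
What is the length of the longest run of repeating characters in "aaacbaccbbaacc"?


Input: "aaacbaccbbaacc"
Scanning for longest run:
  Position 1 ('a'): continues run of 'a', length=2
  Position 2 ('a'): continues run of 'a', length=3
  Position 3 ('c'): new char, reset run to 1
  Position 4 ('b'): new char, reset run to 1
  Position 5 ('a'): new char, reset run to 1
  Position 6 ('c'): new char, reset run to 1
  Position 7 ('c'): continues run of 'c', length=2
  Position 8 ('b'): new char, reset run to 1
  Position 9 ('b'): continues run of 'b', length=2
  Position 10 ('a'): new char, reset run to 1
  Position 11 ('a'): continues run of 'a', length=2
  Position 12 ('c'): new char, reset run to 1
  Position 13 ('c'): continues run of 'c', length=2
Longest run: 'a' with length 3

3


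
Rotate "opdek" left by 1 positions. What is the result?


Input: "opdek", rotate left by 1
First 1 characters: "o"
Remaining characters: "pdek"
Concatenate remaining + first: "pdek" + "o" = "pdeko"

pdeko


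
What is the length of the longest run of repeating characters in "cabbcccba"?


Input: "cabbcccba"
Scanning for longest run:
  Position 1 ('a'): new char, reset run to 1
  Position 2 ('b'): new char, reset run to 1
  Position 3 ('b'): continues run of 'b', length=2
  Position 4 ('c'): new char, reset run to 1
  Position 5 ('c'): continues run of 'c', length=2
  Position 6 ('c'): continues run of 'c', length=3
  Position 7 ('b'): new char, reset run to 1
  Position 8 ('a'): new char, reset run to 1
Longest run: 'c' with length 3

3


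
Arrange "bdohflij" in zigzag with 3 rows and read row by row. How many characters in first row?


Zigzag "bdohflij" into 3 rows:
Placing characters:
  'b' => row 0
  'd' => row 1
  'o' => row 2
  'h' => row 1
  'f' => row 0
  'l' => row 1
  'i' => row 2
  'j' => row 1
Rows:
  Row 0: "bf"
  Row 1: "dhlj"
  Row 2: "oi"
First row length: 2

2


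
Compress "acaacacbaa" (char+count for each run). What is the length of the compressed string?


Input: acaacacbaa
Runs:
  'a' x 1 => "a1"
  'c' x 1 => "c1"
  'a' x 2 => "a2"
  'c' x 1 => "c1"
  'a' x 1 => "a1"
  'c' x 1 => "c1"
  'b' x 1 => "b1"
  'a' x 2 => "a2"
Compressed: "a1c1a2c1a1c1b1a2"
Compressed length: 16

16


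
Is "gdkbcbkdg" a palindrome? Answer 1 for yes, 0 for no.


Input: gdkbcbkdg
Reversed: gdkbcbkdg
  Compare pos 0 ('g') with pos 8 ('g'): match
  Compare pos 1 ('d') with pos 7 ('d'): match
  Compare pos 2 ('k') with pos 6 ('k'): match
  Compare pos 3 ('b') with pos 5 ('b'): match
Result: palindrome

1


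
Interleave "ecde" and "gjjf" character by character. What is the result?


Interleaving "ecde" and "gjjf":
  Position 0: 'e' from first, 'g' from second => "eg"
  Position 1: 'c' from first, 'j' from second => "cj"
  Position 2: 'd' from first, 'j' from second => "dj"
  Position 3: 'e' from first, 'f' from second => "ef"
Result: egcjdjef

egcjdjef


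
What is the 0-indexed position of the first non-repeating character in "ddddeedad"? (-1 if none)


Input: ddddeedad
Character frequencies:
  'a': 1
  'd': 6
  'e': 2
Scanning left to right for freq == 1:
  Position 0 ('d'): freq=6, skip
  Position 1 ('d'): freq=6, skip
  Position 2 ('d'): freq=6, skip
  Position 3 ('d'): freq=6, skip
  Position 4 ('e'): freq=2, skip
  Position 5 ('e'): freq=2, skip
  Position 6 ('d'): freq=6, skip
  Position 7 ('a'): unique! => answer = 7

7


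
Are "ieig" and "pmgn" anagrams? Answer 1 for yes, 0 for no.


Strings: "ieig", "pmgn"
Sorted first:  egii
Sorted second: gmnp
Differ at position 0: 'e' vs 'g' => not anagrams

0


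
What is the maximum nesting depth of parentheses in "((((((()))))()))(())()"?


Input: "((((((()))))()))(())()"
Tracking depth:
  Position 0 '(': depth becomes 1
  Position 1 '(': depth becomes 2
  Position 2 '(': depth becomes 3
  Position 3 '(': depth becomes 4
  Position 4 '(': depth becomes 5
  Position 5 '(': depth becomes 6
  Position 6 '(': depth becomes 7
  Position 7 ')': depth becomes 6
  Position 8 ')': depth becomes 5
  Position 9 ')': depth becomes 4
  Position 10 ')': depth becomes 3
  Position 11 ')': depth becomes 2
  Position 12 '(': depth becomes 3
  Position 13 ')': depth becomes 2
  Position 14 ')': depth becomes 1
  Position 15 ')': depth becomes 0
  Position 16 '(': depth becomes 1
  Position 17 '(': depth becomes 2
  Position 18 ')': depth becomes 1
  Position 19 ')': depth becomes 0
  Position 20 '(': depth becomes 1
  Position 21 ')': depth becomes 0
Maximum depth reached: 7

7


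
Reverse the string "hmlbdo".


Input: hmlbdo
Reading characters right to left:
  Position 5: 'o'
  Position 4: 'd'
  Position 3: 'b'
  Position 2: 'l'
  Position 1: 'm'
  Position 0: 'h'
Reversed: odblmh

odblmh


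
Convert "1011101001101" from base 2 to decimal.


Input: "1011101001101" in base 2
Positional expansion:
  Digit '1' (value 1) x 2^12 = 4096
  Digit '0' (value 0) x 2^11 = 0
  Digit '1' (value 1) x 2^10 = 1024
  Digit '1' (value 1) x 2^9 = 512
  Digit '1' (value 1) x 2^8 = 256
  Digit '0' (value 0) x 2^7 = 0
  Digit '1' (value 1) x 2^6 = 64
  Digit '0' (value 0) x 2^5 = 0
  Digit '0' (value 0) x 2^4 = 0
  Digit '1' (value 1) x 2^3 = 8
  Digit '1' (value 1) x 2^2 = 4
  Digit '0' (value 0) x 2^1 = 0
  Digit '1' (value 1) x 2^0 = 1
Sum = 5965

5965


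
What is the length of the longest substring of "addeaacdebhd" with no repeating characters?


Input: "addeaacdebhd"
Sliding window (track last position of each char):
  Position 0 ('a'): window [0,0] length 1 -- new best
  Position 1 ('d'): window [0,1] length 2 -- new best
  Position 2 ('d'): repeat (last at 1), move window start to 2
  Position 2 ('d'): window [2,2] length 1
  Position 3 ('e'): window [2,3] length 2
  Position 4 ('a'): window [2,4] length 3 -- new best
  Position 5 ('a'): repeat (last at 4), move window start to 5
  Position 5 ('a'): window [5,5] length 1
  Position 6 ('c'): window [5,6] length 2
  Position 7 ('d'): window [5,7] length 3
  Position 8 ('e'): window [5,8] length 4 -- new best
  Position 9 ('b'): window [5,9] length 5 -- new best
  Position 10 ('h'): window [5,10] length 6 -- new best
  Position 11 ('d'): repeat (last at 7), move window start to 8
  Position 11 ('d'): window [8,11] length 4
Longest substring with no repeats: "acdebh" with length 6

6


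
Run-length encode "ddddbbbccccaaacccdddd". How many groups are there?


Input: ddddbbbccccaaacccdddd
Scanning for consecutive runs:
  Group 1: 'd' x 4 (positions 0-3)
  Group 2: 'b' x 3 (positions 4-6)
  Group 3: 'c' x 4 (positions 7-10)
  Group 4: 'a' x 3 (positions 11-13)
  Group 5: 'c' x 3 (positions 14-16)
  Group 6: 'd' x 4 (positions 17-20)
Total groups: 6

6


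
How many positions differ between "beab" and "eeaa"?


Comparing "beab" and "eeaa" position by position:
  Position 0: 'b' vs 'e' => DIFFER
  Position 1: 'e' vs 'e' => same
  Position 2: 'a' vs 'a' => same
  Position 3: 'b' vs 'a' => DIFFER
Positions that differ: 2

2


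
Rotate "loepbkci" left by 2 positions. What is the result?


Input: "loepbkci", rotate left by 2
First 2 characters: "lo"
Remaining characters: "epbkci"
Concatenate remaining + first: "epbkci" + "lo" = "epbkcilo"

epbkcilo


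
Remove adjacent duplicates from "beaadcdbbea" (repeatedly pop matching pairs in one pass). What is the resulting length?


Input: beaadcdbbea
Stack-based adjacent duplicate removal:
  Read 'b': push. Stack: b
  Read 'e': push. Stack: be
  Read 'a': push. Stack: bea
  Read 'a': matches stack top 'a' => pop. Stack: be
  Read 'd': push. Stack: bed
  Read 'c': push. Stack: bedc
  Read 'd': push. Stack: bedcd
  Read 'b': push. Stack: bedcdb
  Read 'b': matches stack top 'b' => pop. Stack: bedcd
  Read 'e': push. Stack: bedcde
  Read 'a': push. Stack: bedcdea
Final stack: "bedcdea" (length 7)

7


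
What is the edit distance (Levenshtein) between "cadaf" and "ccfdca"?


Computing edit distance: "cadaf" -> "ccfdca"
DP table:
           c    c    f    d    c    a
      0    1    2    3    4    5    6
  c   1    0    1    2    3    4    5
  a   2    1    1    2    3    4    4
  d   3    2    2    2    2    3    4
  a   4    3    3    3    3    3    3
  f   5    4    4    3    4    4    4
Edit distance = dp[5][6] = 4

4


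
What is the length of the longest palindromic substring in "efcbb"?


Input: "efcbb"
Checking substrings for palindromes:
  [3:5] "bb" (len 2) => palindrome
Longest palindromic substring: "bb" with length 2

2


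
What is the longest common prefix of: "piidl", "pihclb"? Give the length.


Words: piidl, pihclb
  Position 0: all 'p' => match
  Position 1: all 'i' => match
  Position 2: ('i', 'h') => mismatch, stop
LCP = "pi" (length 2)

2


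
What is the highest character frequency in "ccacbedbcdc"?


Input: ccacbedbcdc
Character counts:
  'a': 1
  'b': 2
  'c': 5
  'd': 2
  'e': 1
Maximum frequency: 5

5


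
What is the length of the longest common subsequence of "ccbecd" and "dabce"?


LCS of "ccbecd" and "dabce"
DP table:
           d    a    b    c    e
      0    0    0    0    0    0
  c   0    0    0    0    1    1
  c   0    0    0    0    1    1
  b   0    0    0    1    1    1
  e   0    0    0    1    1    2
  c   0    0    0    1    2    2
  d   0    1    1    1    2    2
LCS length = dp[6][5] = 2

2


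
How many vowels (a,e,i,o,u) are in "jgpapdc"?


Input: jgpapdc
Checking each character:
  'j' at position 0: consonant
  'g' at position 1: consonant
  'p' at position 2: consonant
  'a' at position 3: vowel (running total: 1)
  'p' at position 4: consonant
  'd' at position 5: consonant
  'c' at position 6: consonant
Total vowels: 1

1


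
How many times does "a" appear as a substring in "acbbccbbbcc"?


Searching for "a" in "acbbccbbbcc"
Scanning each position:
  Position 0: "a" => MATCH
  Position 1: "c" => no
  Position 2: "b" => no
  Position 3: "b" => no
  Position 4: "c" => no
  Position 5: "c" => no
  Position 6: "b" => no
  Position 7: "b" => no
  Position 8: "b" => no
  Position 9: "c" => no
  Position 10: "c" => no
Total occurrences: 1

1


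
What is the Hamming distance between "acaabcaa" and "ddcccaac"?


Comparing "acaabcaa" and "ddcccaac" position by position:
  Position 0: 'a' vs 'd' => differ
  Position 1: 'c' vs 'd' => differ
  Position 2: 'a' vs 'c' => differ
  Position 3: 'a' vs 'c' => differ
  Position 4: 'b' vs 'c' => differ
  Position 5: 'c' vs 'a' => differ
  Position 6: 'a' vs 'a' => same
  Position 7: 'a' vs 'c' => differ
Total differences (Hamming distance): 7

7


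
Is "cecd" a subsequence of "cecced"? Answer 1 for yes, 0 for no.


Check if "cecd" is a subsequence of "cecced"
Greedy scan:
  Position 0 ('c'): matches sub[0] = 'c'
  Position 1 ('e'): matches sub[1] = 'e'
  Position 2 ('c'): matches sub[2] = 'c'
  Position 3 ('c'): no match needed
  Position 4 ('e'): no match needed
  Position 5 ('d'): matches sub[3] = 'd'
All 4 characters matched => is a subsequence

1


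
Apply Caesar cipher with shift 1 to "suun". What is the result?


Caesar cipher: shift "suun" by 1
  's' (pos 18) + 1 = pos 19 = 't'
  'u' (pos 20) + 1 = pos 21 = 'v'
  'u' (pos 20) + 1 = pos 21 = 'v'
  'n' (pos 13) + 1 = pos 14 = 'o'
Result: tvvo

tvvo


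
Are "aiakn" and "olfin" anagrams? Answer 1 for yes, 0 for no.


Strings: "aiakn", "olfin"
Sorted first:  aaikn
Sorted second: filno
Differ at position 0: 'a' vs 'f' => not anagrams

0


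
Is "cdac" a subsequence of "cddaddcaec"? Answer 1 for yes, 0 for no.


Check if "cdac" is a subsequence of "cddaddcaec"
Greedy scan:
  Position 0 ('c'): matches sub[0] = 'c'
  Position 1 ('d'): matches sub[1] = 'd'
  Position 2 ('d'): no match needed
  Position 3 ('a'): matches sub[2] = 'a'
  Position 4 ('d'): no match needed
  Position 5 ('d'): no match needed
  Position 6 ('c'): matches sub[3] = 'c'
  Position 7 ('a'): no match needed
  Position 8 ('e'): no match needed
  Position 9 ('c'): no match needed
All 4 characters matched => is a subsequence

1


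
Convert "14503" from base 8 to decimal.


Input: "14503" in base 8
Positional expansion:
  Digit '1' (value 1) x 8^4 = 4096
  Digit '4' (value 4) x 8^3 = 2048
  Digit '5' (value 5) x 8^2 = 320
  Digit '0' (value 0) x 8^1 = 0
  Digit '3' (value 3) x 8^0 = 3
Sum = 6467

6467


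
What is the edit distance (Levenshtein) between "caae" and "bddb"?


Computing edit distance: "caae" -> "bddb"
DP table:
           b    d    d    b
      0    1    2    3    4
  c   1    1    2    3    4
  a   2    2    2    3    4
  a   3    3    3    3    4
  e   4    4    4    4    4
Edit distance = dp[4][4] = 4

4


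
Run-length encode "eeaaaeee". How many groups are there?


Input: eeaaaeee
Scanning for consecutive runs:
  Group 1: 'e' x 2 (positions 0-1)
  Group 2: 'a' x 3 (positions 2-4)
  Group 3: 'e' x 3 (positions 5-7)
Total groups: 3

3


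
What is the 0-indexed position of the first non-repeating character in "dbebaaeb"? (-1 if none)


Input: dbebaaeb
Character frequencies:
  'a': 2
  'b': 3
  'd': 1
  'e': 2
Scanning left to right for freq == 1:
  Position 0 ('d'): unique! => answer = 0

0


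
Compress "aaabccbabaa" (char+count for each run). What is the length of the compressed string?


Input: aaabccbabaa
Runs:
  'a' x 3 => "a3"
  'b' x 1 => "b1"
  'c' x 2 => "c2"
  'b' x 1 => "b1"
  'a' x 1 => "a1"
  'b' x 1 => "b1"
  'a' x 2 => "a2"
Compressed: "a3b1c2b1a1b1a2"
Compressed length: 14

14


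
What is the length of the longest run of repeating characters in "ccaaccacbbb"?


Input: "ccaaccacbbb"
Scanning for longest run:
  Position 1 ('c'): continues run of 'c', length=2
  Position 2 ('a'): new char, reset run to 1
  Position 3 ('a'): continues run of 'a', length=2
  Position 4 ('c'): new char, reset run to 1
  Position 5 ('c'): continues run of 'c', length=2
  Position 6 ('a'): new char, reset run to 1
  Position 7 ('c'): new char, reset run to 1
  Position 8 ('b'): new char, reset run to 1
  Position 9 ('b'): continues run of 'b', length=2
  Position 10 ('b'): continues run of 'b', length=3
Longest run: 'b' with length 3

3


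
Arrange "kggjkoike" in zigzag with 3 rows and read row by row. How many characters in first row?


Zigzag "kggjkoike" into 3 rows:
Placing characters:
  'k' => row 0
  'g' => row 1
  'g' => row 2
  'j' => row 1
  'k' => row 0
  'o' => row 1
  'i' => row 2
  'k' => row 1
  'e' => row 0
Rows:
  Row 0: "kke"
  Row 1: "gjok"
  Row 2: "gi"
First row length: 3

3


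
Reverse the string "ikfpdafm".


Input: ikfpdafm
Reading characters right to left:
  Position 7: 'm'
  Position 6: 'f'
  Position 5: 'a'
  Position 4: 'd'
  Position 3: 'p'
  Position 2: 'f'
  Position 1: 'k'
  Position 0: 'i'
Reversed: mfadpfki

mfadpfki


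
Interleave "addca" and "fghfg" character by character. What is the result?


Interleaving "addca" and "fghfg":
  Position 0: 'a' from first, 'f' from second => "af"
  Position 1: 'd' from first, 'g' from second => "dg"
  Position 2: 'd' from first, 'h' from second => "dh"
  Position 3: 'c' from first, 'f' from second => "cf"
  Position 4: 'a' from first, 'g' from second => "ag"
Result: afdgdhcfag

afdgdhcfag


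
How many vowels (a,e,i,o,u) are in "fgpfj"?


Input: fgpfj
Checking each character:
  'f' at position 0: consonant
  'g' at position 1: consonant
  'p' at position 2: consonant
  'f' at position 3: consonant
  'j' at position 4: consonant
Total vowels: 0

0


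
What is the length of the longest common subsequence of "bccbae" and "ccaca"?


LCS of "bccbae" and "ccaca"
DP table:
           c    c    a    c    a
      0    0    0    0    0    0
  b   0    0    0    0    0    0
  c   0    1    1    1    1    1
  c   0    1    2    2    2    2
  b   0    1    2    2    2    2
  a   0    1    2    3    3    3
  e   0    1    2    3    3    3
LCS length = dp[6][5] = 3

3


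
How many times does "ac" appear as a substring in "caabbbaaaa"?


Searching for "ac" in "caabbbaaaa"
Scanning each position:
  Position 0: "ca" => no
  Position 1: "aa" => no
  Position 2: "ab" => no
  Position 3: "bb" => no
  Position 4: "bb" => no
  Position 5: "ba" => no
  Position 6: "aa" => no
  Position 7: "aa" => no
  Position 8: "aa" => no
Total occurrences: 0

0


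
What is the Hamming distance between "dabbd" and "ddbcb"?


Comparing "dabbd" and "ddbcb" position by position:
  Position 0: 'd' vs 'd' => same
  Position 1: 'a' vs 'd' => differ
  Position 2: 'b' vs 'b' => same
  Position 3: 'b' vs 'c' => differ
  Position 4: 'd' vs 'b' => differ
Total differences (Hamming distance): 3

3


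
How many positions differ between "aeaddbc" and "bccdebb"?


Comparing "aeaddbc" and "bccdebb" position by position:
  Position 0: 'a' vs 'b' => DIFFER
  Position 1: 'e' vs 'c' => DIFFER
  Position 2: 'a' vs 'c' => DIFFER
  Position 3: 'd' vs 'd' => same
  Position 4: 'd' vs 'e' => DIFFER
  Position 5: 'b' vs 'b' => same
  Position 6: 'c' vs 'b' => DIFFER
Positions that differ: 5

5


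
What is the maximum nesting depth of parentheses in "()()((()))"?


Input: "()()((()))"
Tracking depth:
  Position 0 '(': depth becomes 1
  Position 1 ')': depth becomes 0
  Position 2 '(': depth becomes 1
  Position 3 ')': depth becomes 0
  Position 4 '(': depth becomes 1
  Position 5 '(': depth becomes 2
  Position 6 '(': depth becomes 3
  Position 7 ')': depth becomes 2
  Position 8 ')': depth becomes 1
  Position 9 ')': depth becomes 0
Maximum depth reached: 3

3


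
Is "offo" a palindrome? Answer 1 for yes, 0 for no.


Input: offo
Reversed: offo
  Compare pos 0 ('o') with pos 3 ('o'): match
  Compare pos 1 ('f') with pos 2 ('f'): match
Result: palindrome

1


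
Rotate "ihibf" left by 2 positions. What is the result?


Input: "ihibf", rotate left by 2
First 2 characters: "ih"
Remaining characters: "ibf"
Concatenate remaining + first: "ibf" + "ih" = "ibfih"

ibfih


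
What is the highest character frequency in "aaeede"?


Input: aaeede
Character counts:
  'a': 2
  'd': 1
  'e': 3
Maximum frequency: 3

3


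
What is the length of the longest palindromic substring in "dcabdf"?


Input: "dcabdf"
Checking substrings for palindromes:
  No multi-char palindromic substrings found
Longest palindromic substring: "d" with length 1

1


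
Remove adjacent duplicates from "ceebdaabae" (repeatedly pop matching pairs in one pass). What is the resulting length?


Input: ceebdaabae
Stack-based adjacent duplicate removal:
  Read 'c': push. Stack: c
  Read 'e': push. Stack: ce
  Read 'e': matches stack top 'e' => pop. Stack: c
  Read 'b': push. Stack: cb
  Read 'd': push. Stack: cbd
  Read 'a': push. Stack: cbda
  Read 'a': matches stack top 'a' => pop. Stack: cbd
  Read 'b': push. Stack: cbdb
  Read 'a': push. Stack: cbdba
  Read 'e': push. Stack: cbdbae
Final stack: "cbdbae" (length 6)

6


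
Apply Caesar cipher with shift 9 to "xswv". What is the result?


Caesar cipher: shift "xswv" by 9
  'x' (pos 23) + 9 = pos 6 = 'g'
  's' (pos 18) + 9 = pos 1 = 'b'
  'w' (pos 22) + 9 = pos 5 = 'f'
  'v' (pos 21) + 9 = pos 4 = 'e'
Result: gbfe

gbfe


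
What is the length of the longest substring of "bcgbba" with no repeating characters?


Input: "bcgbba"
Sliding window (track last position of each char):
  Position 0 ('b'): window [0,0] length 1 -- new best
  Position 1 ('c'): window [0,1] length 2 -- new best
  Position 2 ('g'): window [0,2] length 3 -- new best
  Position 3 ('b'): repeat (last at 0), move window start to 1
  Position 3 ('b'): window [1,3] length 3
  Position 4 ('b'): repeat (last at 3), move window start to 4
  Position 4 ('b'): window [4,4] length 1
  Position 5 ('a'): window [4,5] length 2
Longest substring with no repeats: "bcg" with length 3

3


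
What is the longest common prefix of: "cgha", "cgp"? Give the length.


Words: cgha, cgp
  Position 0: all 'c' => match
  Position 1: all 'g' => match
  Position 2: ('h', 'p') => mismatch, stop
LCP = "cg" (length 2)

2


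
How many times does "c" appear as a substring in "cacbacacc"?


Searching for "c" in "cacbacacc"
Scanning each position:
  Position 0: "c" => MATCH
  Position 1: "a" => no
  Position 2: "c" => MATCH
  Position 3: "b" => no
  Position 4: "a" => no
  Position 5: "c" => MATCH
  Position 6: "a" => no
  Position 7: "c" => MATCH
  Position 8: "c" => MATCH
Total occurrences: 5

5


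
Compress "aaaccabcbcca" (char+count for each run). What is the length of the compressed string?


Input: aaaccabcbcca
Runs:
  'a' x 3 => "a3"
  'c' x 2 => "c2"
  'a' x 1 => "a1"
  'b' x 1 => "b1"
  'c' x 1 => "c1"
  'b' x 1 => "b1"
  'c' x 2 => "c2"
  'a' x 1 => "a1"
Compressed: "a3c2a1b1c1b1c2a1"
Compressed length: 16

16


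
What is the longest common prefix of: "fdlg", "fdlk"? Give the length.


Words: fdlg, fdlk
  Position 0: all 'f' => match
  Position 1: all 'd' => match
  Position 2: all 'l' => match
  Position 3: ('g', 'k') => mismatch, stop
LCP = "fdl" (length 3)

3


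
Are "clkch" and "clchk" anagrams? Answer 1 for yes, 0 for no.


Strings: "clkch", "clchk"
Sorted first:  cchkl
Sorted second: cchkl
Sorted forms match => anagrams

1


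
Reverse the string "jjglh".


Input: jjglh
Reading characters right to left:
  Position 4: 'h'
  Position 3: 'l'
  Position 2: 'g'
  Position 1: 'j'
  Position 0: 'j'
Reversed: hlgjj

hlgjj


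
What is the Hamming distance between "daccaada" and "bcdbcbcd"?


Comparing "daccaada" and "bcdbcbcd" position by position:
  Position 0: 'd' vs 'b' => differ
  Position 1: 'a' vs 'c' => differ
  Position 2: 'c' vs 'd' => differ
  Position 3: 'c' vs 'b' => differ
  Position 4: 'a' vs 'c' => differ
  Position 5: 'a' vs 'b' => differ
  Position 6: 'd' vs 'c' => differ
  Position 7: 'a' vs 'd' => differ
Total differences (Hamming distance): 8

8


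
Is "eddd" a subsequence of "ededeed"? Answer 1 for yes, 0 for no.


Check if "eddd" is a subsequence of "ededeed"
Greedy scan:
  Position 0 ('e'): matches sub[0] = 'e'
  Position 1 ('d'): matches sub[1] = 'd'
  Position 2 ('e'): no match needed
  Position 3 ('d'): matches sub[2] = 'd'
  Position 4 ('e'): no match needed
  Position 5 ('e'): no match needed
  Position 6 ('d'): matches sub[3] = 'd'
All 4 characters matched => is a subsequence

1


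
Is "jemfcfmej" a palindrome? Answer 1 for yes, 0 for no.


Input: jemfcfmej
Reversed: jemfcfmej
  Compare pos 0 ('j') with pos 8 ('j'): match
  Compare pos 1 ('e') with pos 7 ('e'): match
  Compare pos 2 ('m') with pos 6 ('m'): match
  Compare pos 3 ('f') with pos 5 ('f'): match
Result: palindrome

1


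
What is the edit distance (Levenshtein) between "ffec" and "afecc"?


Computing edit distance: "ffec" -> "afecc"
DP table:
           a    f    e    c    c
      0    1    2    3    4    5
  f   1    1    1    2    3    4
  f   2    2    1    2    3    4
  e   3    3    2    1    2    3
  c   4    4    3    2    1    2
Edit distance = dp[4][5] = 2

2


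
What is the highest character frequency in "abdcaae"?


Input: abdcaae
Character counts:
  'a': 3
  'b': 1
  'c': 1
  'd': 1
  'e': 1
Maximum frequency: 3

3


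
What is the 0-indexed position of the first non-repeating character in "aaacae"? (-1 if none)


Input: aaacae
Character frequencies:
  'a': 4
  'c': 1
  'e': 1
Scanning left to right for freq == 1:
  Position 0 ('a'): freq=4, skip
  Position 1 ('a'): freq=4, skip
  Position 2 ('a'): freq=4, skip
  Position 3 ('c'): unique! => answer = 3

3


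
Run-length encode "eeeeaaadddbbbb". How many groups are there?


Input: eeeeaaadddbbbb
Scanning for consecutive runs:
  Group 1: 'e' x 4 (positions 0-3)
  Group 2: 'a' x 3 (positions 4-6)
  Group 3: 'd' x 3 (positions 7-9)
  Group 4: 'b' x 4 (positions 10-13)
Total groups: 4

4


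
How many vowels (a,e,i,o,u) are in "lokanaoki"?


Input: lokanaoki
Checking each character:
  'l' at position 0: consonant
  'o' at position 1: vowel (running total: 1)
  'k' at position 2: consonant
  'a' at position 3: vowel (running total: 2)
  'n' at position 4: consonant
  'a' at position 5: vowel (running total: 3)
  'o' at position 6: vowel (running total: 4)
  'k' at position 7: consonant
  'i' at position 8: vowel (running total: 5)
Total vowels: 5

5


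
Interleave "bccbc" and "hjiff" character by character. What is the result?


Interleaving "bccbc" and "hjiff":
  Position 0: 'b' from first, 'h' from second => "bh"
  Position 1: 'c' from first, 'j' from second => "cj"
  Position 2: 'c' from first, 'i' from second => "ci"
  Position 3: 'b' from first, 'f' from second => "bf"
  Position 4: 'c' from first, 'f' from second => "cf"
Result: bhcjcibfcf

bhcjcibfcf


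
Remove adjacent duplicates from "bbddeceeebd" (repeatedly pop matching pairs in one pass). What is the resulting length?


Input: bbddeceeebd
Stack-based adjacent duplicate removal:
  Read 'b': push. Stack: b
  Read 'b': matches stack top 'b' => pop. Stack: (empty)
  Read 'd': push. Stack: d
  Read 'd': matches stack top 'd' => pop. Stack: (empty)
  Read 'e': push. Stack: e
  Read 'c': push. Stack: ec
  Read 'e': push. Stack: ece
  Read 'e': matches stack top 'e' => pop. Stack: ec
  Read 'e': push. Stack: ece
  Read 'b': push. Stack: eceb
  Read 'd': push. Stack: ecebd
Final stack: "ecebd" (length 5)

5


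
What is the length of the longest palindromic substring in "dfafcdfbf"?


Input: "dfafcdfbf"
Checking substrings for palindromes:
  [1:4] "faf" (len 3) => palindrome
  [6:9] "fbf" (len 3) => palindrome
Longest palindromic substring: "faf" with length 3

3


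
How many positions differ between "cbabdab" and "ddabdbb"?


Comparing "cbabdab" and "ddabdbb" position by position:
  Position 0: 'c' vs 'd' => DIFFER
  Position 1: 'b' vs 'd' => DIFFER
  Position 2: 'a' vs 'a' => same
  Position 3: 'b' vs 'b' => same
  Position 4: 'd' vs 'd' => same
  Position 5: 'a' vs 'b' => DIFFER
  Position 6: 'b' vs 'b' => same
Positions that differ: 3

3


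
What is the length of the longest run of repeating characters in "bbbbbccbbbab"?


Input: "bbbbbccbbbab"
Scanning for longest run:
  Position 1 ('b'): continues run of 'b', length=2
  Position 2 ('b'): continues run of 'b', length=3
  Position 3 ('b'): continues run of 'b', length=4
  Position 4 ('b'): continues run of 'b', length=5
  Position 5 ('c'): new char, reset run to 1
  Position 6 ('c'): continues run of 'c', length=2
  Position 7 ('b'): new char, reset run to 1
  Position 8 ('b'): continues run of 'b', length=2
  Position 9 ('b'): continues run of 'b', length=3
  Position 10 ('a'): new char, reset run to 1
  Position 11 ('b'): new char, reset run to 1
Longest run: 'b' with length 5

5


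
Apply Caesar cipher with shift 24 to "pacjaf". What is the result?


Caesar cipher: shift "pacjaf" by 24
  'p' (pos 15) + 24 = pos 13 = 'n'
  'a' (pos 0) + 24 = pos 24 = 'y'
  'c' (pos 2) + 24 = pos 0 = 'a'
  'j' (pos 9) + 24 = pos 7 = 'h'
  'a' (pos 0) + 24 = pos 24 = 'y'
  'f' (pos 5) + 24 = pos 3 = 'd'
Result: nyahyd

nyahyd


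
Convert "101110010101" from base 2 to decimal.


Input: "101110010101" in base 2
Positional expansion:
  Digit '1' (value 1) x 2^11 = 2048
  Digit '0' (value 0) x 2^10 = 0
  Digit '1' (value 1) x 2^9 = 512
  Digit '1' (value 1) x 2^8 = 256
  Digit '1' (value 1) x 2^7 = 128
  Digit '0' (value 0) x 2^6 = 0
  Digit '0' (value 0) x 2^5 = 0
  Digit '1' (value 1) x 2^4 = 16
  Digit '0' (value 0) x 2^3 = 0
  Digit '1' (value 1) x 2^2 = 4
  Digit '0' (value 0) x 2^1 = 0
  Digit '1' (value 1) x 2^0 = 1
Sum = 2965

2965


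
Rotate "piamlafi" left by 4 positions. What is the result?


Input: "piamlafi", rotate left by 4
First 4 characters: "piam"
Remaining characters: "lafi"
Concatenate remaining + first: "lafi" + "piam" = "lafipiam"

lafipiam


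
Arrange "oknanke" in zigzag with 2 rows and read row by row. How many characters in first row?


Zigzag "oknanke" into 2 rows:
Placing characters:
  'o' => row 0
  'k' => row 1
  'n' => row 0
  'a' => row 1
  'n' => row 0
  'k' => row 1
  'e' => row 0
Rows:
  Row 0: "onne"
  Row 1: "kak"
First row length: 4

4


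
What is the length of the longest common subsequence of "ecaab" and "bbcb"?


LCS of "ecaab" and "bbcb"
DP table:
           b    b    c    b
      0    0    0    0    0
  e   0    0    0    0    0
  c   0    0    0    1    1
  a   0    0    0    1    1
  a   0    0    0    1    1
  b   0    1    1    1    2
LCS length = dp[5][4] = 2

2


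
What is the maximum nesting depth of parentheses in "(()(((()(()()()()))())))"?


Input: "(()(((()(()()()()))())))"
Tracking depth:
  Position 0 '(': depth becomes 1
  Position 1 '(': depth becomes 2
  Position 2 ')': depth becomes 1
  Position 3 '(': depth becomes 2
  Position 4 '(': depth becomes 3
  Position 5 '(': depth becomes 4
  Position 6 '(': depth becomes 5
  Position 7 ')': depth becomes 4
  Position 8 '(': depth becomes 5
  Position 9 '(': depth becomes 6
  Position 10 ')': depth becomes 5
  Position 11 '(': depth becomes 6
  Position 12 ')': depth becomes 5
  Position 13 '(': depth becomes 6
  Position 14 ')': depth becomes 5
  Position 15 '(': depth becomes 6
  Position 16 ')': depth becomes 5
  Position 17 ')': depth becomes 4
  Position 18 ')': depth becomes 3
  Position 19 '(': depth becomes 4
  Position 20 ')': depth becomes 3
  Position 21 ')': depth becomes 2
  Position 22 ')': depth becomes 1
  Position 23 ')': depth becomes 0
Maximum depth reached: 6

6


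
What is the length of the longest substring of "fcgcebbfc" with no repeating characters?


Input: "fcgcebbfc"
Sliding window (track last position of each char):
  Position 0 ('f'): window [0,0] length 1 -- new best
  Position 1 ('c'): window [0,1] length 2 -- new best
  Position 2 ('g'): window [0,2] length 3 -- new best
  Position 3 ('c'): repeat (last at 1), move window start to 2
  Position 3 ('c'): window [2,3] length 2
  Position 4 ('e'): window [2,4] length 3
  Position 5 ('b'): window [2,5] length 4 -- new best
  Position 6 ('b'): repeat (last at 5), move window start to 6
  Position 6 ('b'): window [6,6] length 1
  Position 7 ('f'): window [6,7] length 2
  Position 8 ('c'): window [6,8] length 3
Longest substring with no repeats: "gceb" with length 4

4


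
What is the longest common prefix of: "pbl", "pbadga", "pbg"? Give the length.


Words: pbl, pbadga, pbg
  Position 0: all 'p' => match
  Position 1: all 'b' => match
  Position 2: ('l', 'a', 'g') => mismatch, stop
LCP = "pb" (length 2)

2


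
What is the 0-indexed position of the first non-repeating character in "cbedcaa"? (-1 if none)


Input: cbedcaa
Character frequencies:
  'a': 2
  'b': 1
  'c': 2
  'd': 1
  'e': 1
Scanning left to right for freq == 1:
  Position 0 ('c'): freq=2, skip
  Position 1 ('b'): unique! => answer = 1

1
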